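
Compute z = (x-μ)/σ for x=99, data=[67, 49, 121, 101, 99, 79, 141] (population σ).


μ = 93.8571, σ = 29.2547
z = (99 - 93.8571)/29.2547 = 0.1758

0.1758


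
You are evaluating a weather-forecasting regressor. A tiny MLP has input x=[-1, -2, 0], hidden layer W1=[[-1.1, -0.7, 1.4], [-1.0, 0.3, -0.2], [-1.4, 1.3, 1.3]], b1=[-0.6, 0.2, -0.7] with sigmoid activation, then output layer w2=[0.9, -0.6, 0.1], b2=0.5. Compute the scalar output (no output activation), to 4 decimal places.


z1[0] = (-1.1)·(-1) + (-0.7)·(-2) + (1.4)·(0) - 0.6 = 1.9
z1[1] = (-1.0)·(-1) + (0.3)·(-2) + (-0.2)·(0) + 0.2 = 0.6
z1[2] = (-1.4)·(-1) + (1.3)·(-2) + (1.3)·(0) - 0.7 = -1.9
h = sigmoid(z1) = [0.8699, 0.6457, 0.1301]
output = (0.9)·(0.8699) + (-0.6)·(0.6457) + (0.1)·(0.1301) + 0.5 = 0.9085

0.9085


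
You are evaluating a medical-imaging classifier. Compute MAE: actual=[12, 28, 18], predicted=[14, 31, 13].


Absolute errors: |12-14|=2, |28-31|=3, |18-13|=5
Sum = 10
MAE = 10/3 = 10/3

10/3


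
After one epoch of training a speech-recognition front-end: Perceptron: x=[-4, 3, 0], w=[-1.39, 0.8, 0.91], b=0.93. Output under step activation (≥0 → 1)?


z = (-4)·(-1.39) + (3)·(0.8) + (0)·(0.91) + 0.93
  = 8.89
step(z) = 1 (z≥0)

1


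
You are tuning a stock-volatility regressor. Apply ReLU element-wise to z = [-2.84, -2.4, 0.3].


ReLU(-2.84) = max(0, -2.84) = 0.0
ReLU(-2.4) = max(0, -2.4) = 0.0
ReLU(0.3) = max(0, 0.3) = 0.3
result = [0.0, 0.0, 0.3]

[0.0, 0.0, 0.3]


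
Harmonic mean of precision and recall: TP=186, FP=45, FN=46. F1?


Precision = 186/231 = 0.8052
Recall = 186/232 = 0.8017
F1 = 2·P·R/(P+R) = 2·TP/(2·TP+FP+FN) = 372/(372+45+46) = 372/463 = 0.8035

0.8035


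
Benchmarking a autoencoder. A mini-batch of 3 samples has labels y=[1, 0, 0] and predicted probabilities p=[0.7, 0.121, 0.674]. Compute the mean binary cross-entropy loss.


L[0] = -ln(0.7) = 0.3567
L[1] = -ln(1-0.121) = -ln(0.879) = 0.129
L[2] = -ln(1-0.674) = -ln(0.326) = 1.1209
mean = (0.3567 + 0.129 + 1.1209)/3 = 0.5355

0.5355


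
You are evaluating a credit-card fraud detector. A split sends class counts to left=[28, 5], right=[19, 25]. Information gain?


Parent = [47, 30], H_parent = 0.9645
H_left = 0.6136 (n=33), H_right = 0.9865 (n=44)
H_children = (33/77)·0.6136 + (44/77)·0.9865 = 0.8267
IG = 0.9645 - 0.8267 = 0.1378

0.1378


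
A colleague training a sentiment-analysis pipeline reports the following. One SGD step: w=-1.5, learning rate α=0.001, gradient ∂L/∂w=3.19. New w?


w_new = w - α·∇
= -1.5 - 0.001·3.19
= -1.5 - 0.00319
= -1.50319

-1.50319


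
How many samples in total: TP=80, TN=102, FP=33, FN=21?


Total = TP + TN + FP + FN
= 80 + 102 + 33 + 21
= 236
(Predicted positive: 113, predicted negative: 123)

236


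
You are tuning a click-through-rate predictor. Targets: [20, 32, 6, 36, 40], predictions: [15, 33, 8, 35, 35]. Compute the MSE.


Squared errors: (20-15)²=25, (32-33)²=1, (6-8)²=4, (36-35)²=1, (40-35)²=25
Sum = 56
MSE = 56/5 = 56/5

56/5


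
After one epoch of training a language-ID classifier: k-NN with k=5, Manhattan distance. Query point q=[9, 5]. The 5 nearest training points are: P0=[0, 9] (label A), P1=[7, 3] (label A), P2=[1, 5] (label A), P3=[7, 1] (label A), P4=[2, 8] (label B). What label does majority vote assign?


d(q,P0) = 13  (label A)
d(q,P1) = 4  (label A)
d(q,P2) = 8  (label A)
d(q,P3) = 6  (label A)
d(q,P4) = 10  (label B)
Votes: A=4, B=1
Majority → A

A


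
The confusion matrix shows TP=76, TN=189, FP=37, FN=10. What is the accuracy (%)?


Accuracy = (TP+TN)/(TP+TN+FP+FN)
= (76+189)/(312)
= 265/312 = 84.94%

84.94%


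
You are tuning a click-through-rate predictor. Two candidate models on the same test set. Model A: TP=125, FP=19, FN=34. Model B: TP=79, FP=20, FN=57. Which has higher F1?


Model A: P=125/144=0.8681, R=125/159=0.7862, F1=2PR/(P+R)=2TP/(2TP+FP+FN)=250/303=0.8251
Model B: P=79/99=0.798, R=79/136=0.5809, F1=2PR/(P+R)=2TP/(2TP+FP+FN)=158/235=0.6723
0.8251 > 0.6723 → Model A

Model A


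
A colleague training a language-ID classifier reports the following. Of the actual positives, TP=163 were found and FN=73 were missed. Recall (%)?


Recall = TP/(TP+FN)
= 163/(163+73)
= 163/236 = 69.07%

69.07%


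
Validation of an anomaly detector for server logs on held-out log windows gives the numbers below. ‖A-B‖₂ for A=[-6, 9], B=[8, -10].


d = √((-6-8)² + (9+ 10)²)
  = √(196 + 361)
  = √557 = 23.6008

23.6008


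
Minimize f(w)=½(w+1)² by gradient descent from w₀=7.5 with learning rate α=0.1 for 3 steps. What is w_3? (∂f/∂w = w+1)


step 1: grad = 7.5+1 = 8.5; w = 7.5 - 0.1·(8.5) = 6.65
step 2: grad = 6.65+1 = 7.65; w = 6.65 - 0.1·(7.65) = 5.885
step 3: grad = 5.885+1 = 6.885; w = 5.885 - 0.1·(6.885) = 5.1965

5.1965


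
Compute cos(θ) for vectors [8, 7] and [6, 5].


A·B = 8·6 + 7·5 = 83
‖A‖ = √113 = 10.6301, ‖B‖ = √61 = 7.8102
cos = 83/(√113·√61) = 83/√6893 = 0.9997

0.9997


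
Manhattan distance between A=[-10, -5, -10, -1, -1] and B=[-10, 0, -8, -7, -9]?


d = |-10+ 10| + |-5-0| + |-10+ 8| + |-1+ 7| + |-1+ 9|
  = 0 + 5 + 2 + 6 + 8
  = 21

21


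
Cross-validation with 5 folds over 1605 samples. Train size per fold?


Fold size = 1605/5 = 321
Training per fold = 1605 - 321 = 1284

1284


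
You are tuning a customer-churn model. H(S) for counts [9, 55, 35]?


Probabilities: [9/99, 55/99, 35/99] ≈ [0.0909, 0.5556, 0.3535]
H = -((9/99)·log₂(9/99) + (55/99)·log₂(55/99) + (35/99)·log₂(35/99))
  = 1.3159 bits

1.3159 bits


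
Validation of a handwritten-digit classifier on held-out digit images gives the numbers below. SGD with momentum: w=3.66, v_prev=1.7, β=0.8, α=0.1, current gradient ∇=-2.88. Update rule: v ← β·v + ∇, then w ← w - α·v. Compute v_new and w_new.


v_new = 0.8·1.7 - 2.88 = 1.36 - 2.88 = -1.52
w_new = 3.66 - 0.1·-1.52 = 3.66 + 0.152 = 3.812

v_new=-1.52, w_new=3.812


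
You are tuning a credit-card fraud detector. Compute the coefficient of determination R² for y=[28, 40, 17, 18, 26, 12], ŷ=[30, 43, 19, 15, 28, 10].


ȳ = 23.5
SS_res = Σ(y-ŷ)² = 34
SS_tot = Σ(y-ȳ)² = 503.5
R² = 1 - SS_res/SS_tot = 1 - 0.0675 = 0.9325

0.9325


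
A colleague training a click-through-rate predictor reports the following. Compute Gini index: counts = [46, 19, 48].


Probabilities: [46/113, 19/113, 48/113] ≈ [0.4071, 0.1681, 0.4248]
Σpᵢ² = (2116 + 361 + 2304)/113² = 4781/12769
Gini = 1 - Σpᵢ² = 1 - 4781/12769 = 0.6256

0.6256


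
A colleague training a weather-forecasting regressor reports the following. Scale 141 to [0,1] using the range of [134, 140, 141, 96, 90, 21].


min=21, max=141
(141-21)/(141-21) = 120/120 = 1.0

1.0


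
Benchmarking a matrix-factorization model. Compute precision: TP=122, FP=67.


Precision = TP/(TP+FP)
= 122/(122+67)
= 122/189 = 64.55%

64.55%


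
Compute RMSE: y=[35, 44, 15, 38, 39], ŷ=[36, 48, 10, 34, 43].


MSE = 74/5 = 14.8
RMSE = √(74/5) = 3.8471

3.8471


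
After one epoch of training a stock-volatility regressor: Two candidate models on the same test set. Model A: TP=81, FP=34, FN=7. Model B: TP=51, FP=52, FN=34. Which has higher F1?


Model A: P=81/115=0.7043, R=81/88=0.9205, F1=2PR/(P+R)=2TP/(2TP+FP+FN)=162/203=0.798
Model B: P=51/103=0.4951, R=51/85=0.6, F1=2PR/(P+R)=2TP/(2TP+FP+FN)=102/188=0.5426
0.798 > 0.5426 → Model A

Model A


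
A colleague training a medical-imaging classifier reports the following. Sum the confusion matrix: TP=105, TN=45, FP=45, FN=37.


Total = TP + TN + FP + FN
= 105 + 45 + 45 + 37
= 232
(Predicted positive: 150, predicted negative: 82)

232


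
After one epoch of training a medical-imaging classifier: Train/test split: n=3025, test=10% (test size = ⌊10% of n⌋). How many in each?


Test = ⌊3025·10/100⌋ = 302
Train = 3025 - 302 = 2723

Train: 2723, Test: 302


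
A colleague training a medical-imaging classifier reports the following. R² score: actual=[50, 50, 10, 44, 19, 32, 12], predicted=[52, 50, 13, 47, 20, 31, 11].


ȳ = 31
SS_res = Σ(y-ŷ)² = 25
SS_tot = Σ(y-ȳ)² = 1838
R² = 1 - SS_res/SS_tot = 1 - 0.0136 = 0.9864

0.9864


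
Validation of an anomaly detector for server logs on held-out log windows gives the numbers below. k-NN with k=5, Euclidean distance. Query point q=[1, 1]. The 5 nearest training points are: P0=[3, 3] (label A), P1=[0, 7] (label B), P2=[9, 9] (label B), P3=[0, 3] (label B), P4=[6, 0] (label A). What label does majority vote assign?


d(q,P0) = 2.8284  (label A)
d(q,P1) = 6.0828  (label B)
d(q,P2) = 11.3137  (label B)
d(q,P3) = 2.2361  (label B)
d(q,P4) = 5.099  (label A)
Votes: A=2, B=3
Majority → B

B


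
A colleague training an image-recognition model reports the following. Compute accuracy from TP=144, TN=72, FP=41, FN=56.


Accuracy = (TP+TN)/(TP+TN+FP+FN)
= (144+72)/(313)
= 216/313 = 69.01%

69.01%


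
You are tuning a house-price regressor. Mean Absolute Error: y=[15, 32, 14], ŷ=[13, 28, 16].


Absolute errors: |15-13|=2, |32-28|=4, |14-16|=2
Sum = 8
MAE = 8/3 = 8/3

8/3


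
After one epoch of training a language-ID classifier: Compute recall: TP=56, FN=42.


Recall = TP/(TP+FN)
= 56/(56+42)
= 56/98 = 57.14%

57.14%


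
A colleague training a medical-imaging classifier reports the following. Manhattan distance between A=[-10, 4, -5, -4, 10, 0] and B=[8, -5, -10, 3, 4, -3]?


d = |-10-8| + |4+ 5| + |-5+ 10| + |-4-3| + |10-4| + |0+ 3|
  = 18 + 9 + 5 + 7 + 6 + 3
  = 48

48


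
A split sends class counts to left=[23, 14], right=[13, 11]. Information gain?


Parent = [36, 25], H_parent = 0.9764
H_left = 0.9569 (n=37), H_right = 0.995 (n=24)
H_children = (37/61)·0.9569 + (24/61)·0.995 = 0.9719
IG = 0.9764 - 0.9719 = 0.0045

0.0045


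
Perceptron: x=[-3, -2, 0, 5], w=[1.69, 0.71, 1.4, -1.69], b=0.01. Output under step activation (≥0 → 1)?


z = (-3)·(1.69) + (-2)·(0.71) + (0)·(1.4) + (5)·(-1.69) + 0.01
  = -14.93
step(z) = 0 (z<0)

0


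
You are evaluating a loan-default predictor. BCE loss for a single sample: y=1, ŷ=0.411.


BCE = -[y·ln(p) + (1-y)·ln(1-p)]
= -1·ln(0.411) - 0
= -ln(0.411) = 0.8892

0.8892


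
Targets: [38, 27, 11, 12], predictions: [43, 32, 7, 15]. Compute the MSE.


Squared errors: (38-43)²=25, (27-32)²=25, (11-7)²=16, (12-15)²=9
Sum = 75
MSE = 75/4 = 75/4

75/4


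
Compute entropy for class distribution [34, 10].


Probabilities: [34/44, 10/44] ≈ [0.7727, 0.2273]
H = -((34/44)·log₂(34/44) + (10/44)·log₂(10/44))
  = 0.7732 bits

0.7732 bits


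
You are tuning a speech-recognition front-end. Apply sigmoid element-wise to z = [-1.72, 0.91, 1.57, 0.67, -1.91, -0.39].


σ(-1.72) = 1/(1+e^1.72) = 0.1519
σ(0.91) = 1/(1+e^-0.91) = 0.713
σ(1.57) = 1/(1+e^-1.57) = 0.8278
σ(0.67) = 1/(1+e^-0.67) = 0.6615
σ(-1.91) = 1/(1+e^1.91) = 0.129
σ(-0.39) = 1/(1+e^0.39) = 0.4037
result = [0.1519, 0.713, 0.8278, 0.6615, 0.129, 0.4037]

[0.1519, 0.713, 0.8278, 0.6615, 0.129, 0.4037]


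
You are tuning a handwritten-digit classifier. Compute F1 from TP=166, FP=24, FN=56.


Precision = 166/190 = 0.8737
Recall = 166/222 = 0.7477
F1 = 2·P·R/(P+R) = 2·TP/(2·TP+FP+FN) = 332/(332+24+56) = 332/412 = 0.8058

0.8058


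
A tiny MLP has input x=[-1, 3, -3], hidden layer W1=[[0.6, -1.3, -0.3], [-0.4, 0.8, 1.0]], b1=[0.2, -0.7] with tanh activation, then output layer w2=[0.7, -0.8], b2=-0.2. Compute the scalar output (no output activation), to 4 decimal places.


z1[0] = (0.6)·(-1) + (-1.3)·(3) + (-0.3)·(-3) + 0.2 = -3.4
z1[1] = (-0.4)·(-1) + (0.8)·(3) + (1.0)·(-3) - 0.7 = -0.9
h = tanh(z1) = [-0.9978, -0.7163]
output = (0.7)·(-0.9978) + (-0.8)·(-0.7163) - 0.2 = -0.3254

-0.3254


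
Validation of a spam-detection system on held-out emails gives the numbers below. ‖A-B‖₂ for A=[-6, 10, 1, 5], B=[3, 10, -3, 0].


d = √((-6-3)² + (10-10)² + (1+ 3)² + (5-0)²)
  = √(81 + 0 + 16 + 25)
  = √122 = 11.0454

11.0454


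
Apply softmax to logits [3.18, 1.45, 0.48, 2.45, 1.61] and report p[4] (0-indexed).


Exponentials: e^3.18=24.0468, e^1.45=4.2631, e^0.48=1.6161, e^2.45=11.5883, e^1.61=5.0028
Sum = 46.5171
Softmax = [0.5169, 0.0916, 0.0347, 0.2491, 0.1075]
p[4] = 5.0028/46.5171 = 0.1075

0.1075


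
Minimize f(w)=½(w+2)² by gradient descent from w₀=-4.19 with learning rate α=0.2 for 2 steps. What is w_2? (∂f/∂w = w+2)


step 1: grad = -4.19+2 = -2.19; w = -4.19 - 0.2·(-2.19) = -3.752
step 2: grad = -3.752+2 = -1.752; w = -3.752 - 0.2·(-1.752) = -3.4016

-3.4016


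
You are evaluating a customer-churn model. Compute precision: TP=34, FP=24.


Precision = TP/(TP+FP)
= 34/(34+24)
= 34/58 = 58.62%

58.62%


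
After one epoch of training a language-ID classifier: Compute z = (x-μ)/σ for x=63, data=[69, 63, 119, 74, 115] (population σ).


μ = 88, σ = 23.9666
z = (63 - 88)/23.9666 = -1.0431

-1.0431


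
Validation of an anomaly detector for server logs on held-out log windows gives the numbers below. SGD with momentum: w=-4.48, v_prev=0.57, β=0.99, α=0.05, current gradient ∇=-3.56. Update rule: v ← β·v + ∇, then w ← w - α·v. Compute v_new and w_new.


v_new = 0.99·0.57 - 3.56 = 0.5643 - 3.56 = -2.9957
w_new = -4.48 - 0.05·-2.9957 = -4.48 + 0.149785 = -4.330215

v_new=-2.9957, w_new=-4.330215


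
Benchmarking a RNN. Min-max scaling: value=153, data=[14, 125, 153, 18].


min=14, max=153
(153-14)/(153-14) = 139/139 = 1.0

1.0


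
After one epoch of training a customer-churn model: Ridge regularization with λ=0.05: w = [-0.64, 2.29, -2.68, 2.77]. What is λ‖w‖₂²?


‖w‖₂² = (-0.64)² + (2.29)² + (-2.68)² + (2.77)²
     = 0.4096 + 5.2441 + 7.1824 + 7.6729
     = 20.509
λ·‖w‖₂² = 0.05·20.509 = 1.02545

1.02545


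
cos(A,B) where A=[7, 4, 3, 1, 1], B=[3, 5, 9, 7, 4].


A·B = 7·3 + 4·5 + 3·9 + 1·7 + 1·4 = 79
‖A‖ = √76 = 8.7178, ‖B‖ = √180 = 13.4164
cos = 79/(√76·√180) = 79/√13680 = 0.6754

0.6754


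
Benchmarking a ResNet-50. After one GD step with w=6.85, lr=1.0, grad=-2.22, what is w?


w_new = w - α·∇
= 6.85 - 1.0·-2.22
= 6.85 + 2.22
= 9.07

9.07


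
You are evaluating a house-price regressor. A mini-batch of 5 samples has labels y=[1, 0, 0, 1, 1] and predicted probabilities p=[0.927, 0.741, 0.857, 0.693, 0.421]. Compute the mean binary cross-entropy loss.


L[0] = -ln(0.927) = 0.0758
L[1] = -ln(1-0.741) = -ln(0.259) = 1.3509
L[2] = -ln(1-0.857) = -ln(0.143) = 1.9449
L[3] = -ln(0.693) = 0.3667
L[4] = -ln(0.421) = 0.8651
mean = (0.0758 + 1.3509 + 1.9449 + 0.3667 + 0.8651)/5 = 0.9207

0.9207


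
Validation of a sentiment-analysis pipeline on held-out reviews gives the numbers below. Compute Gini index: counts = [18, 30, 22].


Probabilities: [18/70, 30/70, 22/70] ≈ [0.2571, 0.4286, 0.3143]
Σpᵢ² = (324 + 900 + 484)/70² = 1708/4900
Gini = 1 - Σpᵢ² = 1 - 1708/4900 = 0.6514

0.6514


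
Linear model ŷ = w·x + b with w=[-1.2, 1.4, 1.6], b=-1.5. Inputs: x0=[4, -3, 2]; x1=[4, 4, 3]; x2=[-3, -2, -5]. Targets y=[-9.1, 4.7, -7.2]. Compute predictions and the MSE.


ŷ0 = (-1.2)·(4) + (1.4)·(-3) + (1.6)·(2) - 1.5 = -7.3
ŷ1 = (-1.2)·(4) + (1.4)·(4) + (1.6)·(3) - 1.5 = 4.1
ŷ2 = (-1.2)·(-3) + (1.4)·(-2) + (1.6)·(-5) - 1.5 = -8.7
errors² = [3.24, 0.36, 2.25]
MSE = 5.8500/3 = 1.95

1.95


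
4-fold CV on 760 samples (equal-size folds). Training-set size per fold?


Fold size = 760/4 = 190
Training per fold = 760 - 190 = 570

570


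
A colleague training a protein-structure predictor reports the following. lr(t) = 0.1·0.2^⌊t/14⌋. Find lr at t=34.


n_drops = ⌊34/14⌋ = 2
lr = 0.1·0.2^2 = 0.1·0.04 = 0.004

0.004


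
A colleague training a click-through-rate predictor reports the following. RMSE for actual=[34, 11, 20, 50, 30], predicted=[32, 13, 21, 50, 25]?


MSE = 34/5 = 6.8
RMSE = √(34/5) = 2.6077

2.6077


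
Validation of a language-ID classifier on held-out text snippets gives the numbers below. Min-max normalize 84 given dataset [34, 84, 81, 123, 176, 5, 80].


min=5, max=176
(84-5)/(176-5) = 79/171 = 0.462

0.462


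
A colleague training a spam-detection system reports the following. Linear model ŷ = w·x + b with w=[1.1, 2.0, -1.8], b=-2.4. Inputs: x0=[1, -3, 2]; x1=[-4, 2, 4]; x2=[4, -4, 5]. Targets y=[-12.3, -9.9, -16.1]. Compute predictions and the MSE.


ŷ0 = (1.1)·(1) + (2.0)·(-3) + (-1.8)·(2) - 2.4 = -10.9
ŷ1 = (1.1)·(-4) + (2.0)·(2) + (-1.8)·(4) - 2.4 = -10.0
ŷ2 = (1.1)·(4) + (2.0)·(-4) + (-1.8)·(5) - 2.4 = -15.0
errors² = [1.96, 0.01, 1.21]
MSE = 3.1800/3 = 1.06

1.06


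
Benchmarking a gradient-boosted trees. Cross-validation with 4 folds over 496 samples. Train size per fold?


Fold size = 496/4 = 124
Training per fold = 496 - 124 = 372

372


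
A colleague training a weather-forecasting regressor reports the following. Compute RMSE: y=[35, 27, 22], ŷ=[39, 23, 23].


MSE = 33/3 = 11
RMSE = √(33/3) = 3.3166

3.3166


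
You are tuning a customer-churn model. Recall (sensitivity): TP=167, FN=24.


Recall = TP/(TP+FN)
= 167/(167+24)
= 167/191 = 87.43%

87.43%


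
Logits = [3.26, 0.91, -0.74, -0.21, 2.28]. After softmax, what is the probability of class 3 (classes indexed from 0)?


Exponentials: e^3.26=26.0495, e^0.91=2.4843, e^-0.74=0.4771, e^-0.21=0.8106, e^2.28=9.7767
Sum = 39.5982
Softmax = [0.6578, 0.0627, 0.012, 0.0205, 0.2469]
p[3] = 0.8106/39.5982 = 0.0205

0.0205


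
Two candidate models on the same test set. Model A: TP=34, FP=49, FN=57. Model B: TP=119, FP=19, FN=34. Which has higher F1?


Model A: P=34/83=0.4096, R=34/91=0.3736, F1=2PR/(P+R)=2TP/(2TP+FP+FN)=68/174=0.3908
Model B: P=119/138=0.8623, R=119/153=0.7778, F1=2PR/(P+R)=2TP/(2TP+FP+FN)=238/291=0.8179
0.3908 < 0.8179 → Model B

Model B


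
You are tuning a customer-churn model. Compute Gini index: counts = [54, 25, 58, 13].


Probabilities: [54/150, 25/150, 58/150, 13/150] ≈ [0.36, 0.1667, 0.3867, 0.0867]
Σpᵢ² = (2916 + 625 + 3364 + 169)/150² = 7074/22500
Gini = 1 - Σpᵢ² = 1 - 7074/22500 = 0.6856

0.6856


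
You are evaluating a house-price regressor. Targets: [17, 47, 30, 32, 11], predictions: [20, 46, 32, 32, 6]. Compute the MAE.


Absolute errors: |17-20|=3, |47-46|=1, |30-32|=2, |32-32|=0, |11-6|=5
Sum = 11
MAE = 11/5 = 11/5

11/5


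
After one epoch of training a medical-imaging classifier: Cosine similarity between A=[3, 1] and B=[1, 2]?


A·B = 3·1 + 1·2 = 5
‖A‖ = √10 = 3.1623, ‖B‖ = √5 = 2.2361
cos = 5/(√10·√5) = 5/√50 = 0.7071

0.7071


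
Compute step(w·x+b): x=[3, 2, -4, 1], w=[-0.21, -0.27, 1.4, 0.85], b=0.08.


z = (3)·(-0.21) + (2)·(-0.27) + (-4)·(1.4) + (1)·(0.85) + 0.08
  = -5.84
step(z) = 0 (z<0)

0


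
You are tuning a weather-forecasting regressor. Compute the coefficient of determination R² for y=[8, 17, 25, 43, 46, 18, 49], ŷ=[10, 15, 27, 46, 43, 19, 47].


ȳ = 29.4286
SS_res = Σ(y-ŷ)² = 35
SS_tot = Σ(y-ȳ)² = 1605.71
R² = 1 - SS_res/SS_tot = 1 - 0.0218 = 0.9782

0.9782


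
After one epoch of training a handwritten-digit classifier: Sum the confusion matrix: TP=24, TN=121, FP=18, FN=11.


Total = TP + TN + FP + FN
= 24 + 121 + 18 + 11
= 174
(Predicted positive: 42, predicted negative: 132)

174


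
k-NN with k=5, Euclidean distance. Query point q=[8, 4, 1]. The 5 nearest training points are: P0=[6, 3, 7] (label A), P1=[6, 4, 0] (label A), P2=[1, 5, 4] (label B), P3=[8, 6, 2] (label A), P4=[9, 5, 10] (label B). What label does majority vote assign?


d(q,P0) = 6.4031  (label A)
d(q,P1) = 2.2361  (label A)
d(q,P2) = 7.6811  (label B)
d(q,P3) = 2.2361  (label A)
d(q,P4) = 9.1104  (label B)
Votes: A=3, B=2
Majority → A

A


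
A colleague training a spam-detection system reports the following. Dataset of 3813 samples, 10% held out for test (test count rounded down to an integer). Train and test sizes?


Test = ⌊3813·10/100⌋ = 381
Train = 3813 - 381 = 3432

Train: 3432, Test: 381


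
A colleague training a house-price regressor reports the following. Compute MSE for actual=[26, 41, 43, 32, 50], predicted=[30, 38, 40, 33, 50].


Squared errors: (26-30)²=16, (41-38)²=9, (43-40)²=9, (32-33)²=1, (50-50)²=0
Sum = 35
MSE = 35/5 = 7

7


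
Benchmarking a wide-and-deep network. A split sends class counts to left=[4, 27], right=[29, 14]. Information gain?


Parent = [33, 41], H_parent = 0.9916
H_left = 0.5548 (n=31), H_right = 0.9103 (n=43)
H_children = (31/74)·0.5548 + (43/74)·0.9103 = 0.7614
IG = 0.9916 - 0.7614 = 0.2302

0.2302


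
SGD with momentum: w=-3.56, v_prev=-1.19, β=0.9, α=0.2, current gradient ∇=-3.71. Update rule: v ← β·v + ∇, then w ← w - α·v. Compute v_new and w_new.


v_new = 0.9·-1.19 - 3.71 = -1.071 - 3.71 = -4.781
w_new = -3.56 - 0.2·-4.781 = -3.56 + 0.9562 = -2.6038

v_new=-4.781, w_new=-2.6038


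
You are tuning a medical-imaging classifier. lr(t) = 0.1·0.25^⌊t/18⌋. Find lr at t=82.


n_drops = ⌊82/18⌋ = 4
lr = 0.1·0.25^4 = 0.1·0.00390625 = 0.000390625

0.000390625


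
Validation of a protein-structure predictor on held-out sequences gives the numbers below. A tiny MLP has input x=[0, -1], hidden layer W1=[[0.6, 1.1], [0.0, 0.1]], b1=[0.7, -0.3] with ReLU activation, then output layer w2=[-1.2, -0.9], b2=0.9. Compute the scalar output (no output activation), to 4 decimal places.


z1[0] = (0.6)·(0) + (1.1)·(-1) + 0.7 = -0.4
z1[1] = (0.0)·(0) + (0.1)·(-1) - 0.3 = -0.4
h = ReLU(z1) = [0.0, 0.0]
output = (-1.2)·(0.0) + (-0.9)·(0.0) + 0.9 = 0.9

0.9


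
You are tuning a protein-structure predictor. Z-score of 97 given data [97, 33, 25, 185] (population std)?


μ = 85, σ = 64.1249
z = (97 - 85)/64.1249 = 0.1871

0.1871


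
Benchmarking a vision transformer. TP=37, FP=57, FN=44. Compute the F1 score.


Precision = 37/94 = 0.3936
Recall = 37/81 = 0.4568
F1 = 2·P·R/(P+R) = 2·TP/(2·TP+FP+FN) = 74/(74+57+44) = 74/175 = 0.4229

0.4229


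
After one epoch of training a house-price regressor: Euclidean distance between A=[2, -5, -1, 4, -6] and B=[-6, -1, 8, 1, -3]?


d = √((2+ 6)² + (-5+ 1)² + (-1-8)² + (4-1)² + (-6+ 3)²)
  = √(64 + 16 + 81 + 9 + 9)
  = √179 = 13.3791

13.3791


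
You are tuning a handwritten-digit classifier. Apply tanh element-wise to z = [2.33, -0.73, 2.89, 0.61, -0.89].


tanh(2.33) = 0.9812
tanh(-0.73) = -0.6231
tanh(2.89) = 0.9938
tanh(0.61) = 0.5441
tanh(-0.89) = -0.7114
result = [0.9812, -0.6231, 0.9938, 0.5441, -0.7114]

[0.9812, -0.6231, 0.9938, 0.5441, -0.7114]


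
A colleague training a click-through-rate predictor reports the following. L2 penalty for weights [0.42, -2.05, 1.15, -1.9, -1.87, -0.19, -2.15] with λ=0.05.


‖w‖₂² = (0.42)² + (-2.05)² + (1.15)² + (-1.9)² + (-1.87)² + (-0.19)² + (-2.15)²
     = 0.1764 + 4.2025 + 1.3225 + 3.61 + 3.4969 + 0.0361 + 4.6225
     = 17.4669
λ·‖w‖₂² = 0.05·17.4669 = 0.873345

0.873345


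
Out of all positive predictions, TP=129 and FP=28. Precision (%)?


Precision = TP/(TP+FP)
= 129/(129+28)
= 129/157 = 82.17%

82.17%


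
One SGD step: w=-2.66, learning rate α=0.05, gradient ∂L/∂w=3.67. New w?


w_new = w - α·∇
= -2.66 - 0.05·3.67
= -2.66 - 0.1835
= -2.8435

-2.8435


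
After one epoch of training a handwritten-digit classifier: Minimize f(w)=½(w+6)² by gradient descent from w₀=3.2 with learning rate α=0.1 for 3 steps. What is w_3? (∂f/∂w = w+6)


step 1: grad = 3.2+6 = 9.2; w = 3.2 - 0.1·(9.2) = 2.28
step 2: grad = 2.28+6 = 8.28; w = 2.28 - 0.1·(8.28) = 1.452
step 3: grad = 1.452+6 = 7.452; w = 1.452 - 0.1·(7.452) = 0.7068

0.7068


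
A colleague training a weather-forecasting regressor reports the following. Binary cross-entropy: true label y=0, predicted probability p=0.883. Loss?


BCE = -[y·ln(p) + (1-y)·ln(1-p)]
= -0 - 1·ln(1-0.883)
= -ln(0.117) = 2.1456

2.1456


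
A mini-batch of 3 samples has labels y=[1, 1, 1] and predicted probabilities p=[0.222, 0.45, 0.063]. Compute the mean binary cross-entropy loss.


L[0] = -ln(0.222) = 1.5051
L[1] = -ln(0.45) = 0.7985
L[2] = -ln(0.063) = 2.7646
mean = (1.5051 + 0.7985 + 2.7646)/3 = 1.6894

1.6894


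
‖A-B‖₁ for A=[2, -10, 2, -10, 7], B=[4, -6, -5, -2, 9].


d = |2-4| + |-10+ 6| + |2+ 5| + |-10+ 2| + |7-9|
  = 2 + 4 + 7 + 8 + 2
  = 23

23


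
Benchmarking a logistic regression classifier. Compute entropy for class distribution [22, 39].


Probabilities: [22/61, 39/61] ≈ [0.3607, 0.6393]
H = -((22/61)·log₂(22/61) + (39/61)·log₂(39/61))
  = 0.9432 bits

0.9432 bits


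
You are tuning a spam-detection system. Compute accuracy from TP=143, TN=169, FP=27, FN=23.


Accuracy = (TP+TN)/(TP+TN+FP+FN)
= (143+169)/(362)
= 312/362 = 86.19%

86.19%


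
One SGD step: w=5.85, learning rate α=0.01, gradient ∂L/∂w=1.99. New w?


w_new = w - α·∇
= 5.85 - 0.01·1.99
= 5.85 - 0.0199
= 5.8301

5.8301


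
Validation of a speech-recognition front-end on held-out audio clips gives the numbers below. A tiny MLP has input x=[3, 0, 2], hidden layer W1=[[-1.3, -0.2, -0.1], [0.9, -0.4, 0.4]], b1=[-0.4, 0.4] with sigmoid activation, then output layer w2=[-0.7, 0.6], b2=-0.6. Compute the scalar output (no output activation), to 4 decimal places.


z1[0] = (-1.3)·(3) + (-0.2)·(0) + (-0.1)·(2) - 0.4 = -4.5
z1[1] = (0.9)·(3) + (-0.4)·(0) + (0.4)·(2) + 0.4 = 3.9
h = sigmoid(z1) = [0.011, 0.9802]
output = (-0.7)·(0.011) + (0.6)·(0.9802) - 0.6 = -0.0196

-0.0196


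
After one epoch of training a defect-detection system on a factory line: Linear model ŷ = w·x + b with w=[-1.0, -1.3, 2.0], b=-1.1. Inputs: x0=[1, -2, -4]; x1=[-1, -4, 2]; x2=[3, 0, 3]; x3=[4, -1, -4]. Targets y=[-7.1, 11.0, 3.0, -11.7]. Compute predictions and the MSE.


ŷ0 = (-1.0)·(1) + (-1.3)·(-2) + (2.0)·(-4) - 1.1 = -7.5
ŷ1 = (-1.0)·(-1) + (-1.3)·(-4) + (2.0)·(2) - 1.1 = 9.1
ŷ2 = (-1.0)·(3) + (-1.3)·(0) + (2.0)·(3) - 1.1 = 1.9
ŷ3 = (-1.0)·(4) + (-1.3)·(-1) + (2.0)·(-4) - 1.1 = -11.8
errors² = [0.16, 3.61, 1.21, 0.01]
MSE = 4.9900/4 = 1.2475

1.2475


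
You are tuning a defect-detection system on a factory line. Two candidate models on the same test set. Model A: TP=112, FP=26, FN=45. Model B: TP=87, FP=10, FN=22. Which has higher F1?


Model A: P=112/138=0.8116, R=112/157=0.7134, F1=2PR/(P+R)=2TP/(2TP+FP+FN)=224/295=0.7593
Model B: P=87/97=0.8969, R=87/109=0.7982, F1=2PR/(P+R)=2TP/(2TP+FP+FN)=174/206=0.8447
0.7593 < 0.8447 → Model B

Model B


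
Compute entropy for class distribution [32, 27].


Probabilities: [32/59, 27/59] ≈ [0.5424, 0.4576]
H = -((32/59)·log₂(32/59) + (27/59)·log₂(27/59))
  = 0.9948 bits

0.9948 bits


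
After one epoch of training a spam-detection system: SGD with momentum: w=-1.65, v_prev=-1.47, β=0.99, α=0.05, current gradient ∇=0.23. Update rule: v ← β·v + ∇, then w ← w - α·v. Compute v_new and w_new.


v_new = 0.99·-1.47 + 0.23 = -1.4553 + 0.23 = -1.2253
w_new = -1.65 - 0.05·-1.2253 = -1.65 + 0.061265 = -1.588735

v_new=-1.2253, w_new=-1.588735


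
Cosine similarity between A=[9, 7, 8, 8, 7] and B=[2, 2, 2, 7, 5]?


A·B = 9·2 + 7·2 + 8·2 + 8·7 + 7·5 = 139
‖A‖ = √307 = 17.5214, ‖B‖ = √86 = 9.2736
cos = 139/(√307·√86) = 139/√26402 = 0.8555

0.8555


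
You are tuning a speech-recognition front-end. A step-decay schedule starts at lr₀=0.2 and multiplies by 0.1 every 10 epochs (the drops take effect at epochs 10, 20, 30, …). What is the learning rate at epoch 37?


n_drops = ⌊37/10⌋ = 3
lr = 0.2·0.1^3 = 0.2·0.001 = 0.0002

0.0002


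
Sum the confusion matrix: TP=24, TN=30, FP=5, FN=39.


Total = TP + TN + FP + FN
= 24 + 30 + 5 + 39
= 98
(Predicted positive: 29, predicted negative: 69)

98


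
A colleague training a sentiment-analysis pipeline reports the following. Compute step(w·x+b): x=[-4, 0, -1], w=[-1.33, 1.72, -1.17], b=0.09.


z = (-4)·(-1.33) + (0)·(1.72) + (-1)·(-1.17) + 0.09
  = 6.58
step(z) = 1 (z≥0)

1


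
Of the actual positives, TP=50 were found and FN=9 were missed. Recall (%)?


Recall = TP/(TP+FN)
= 50/(50+9)
= 50/59 = 84.75%

84.75%


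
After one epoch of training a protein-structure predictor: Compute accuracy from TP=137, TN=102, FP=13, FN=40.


Accuracy = (TP+TN)/(TP+TN+FP+FN)
= (137+102)/(292)
= 239/292 = 81.85%

81.85%


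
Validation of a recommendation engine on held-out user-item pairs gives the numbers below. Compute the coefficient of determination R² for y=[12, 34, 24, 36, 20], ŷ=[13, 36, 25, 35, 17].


ȳ = 25.2
SS_res = Σ(y-ŷ)² = 16
SS_tot = Σ(y-ȳ)² = 396.8
R² = 1 - SS_res/SS_tot = 1 - 0.0403 = 0.9597

0.9597


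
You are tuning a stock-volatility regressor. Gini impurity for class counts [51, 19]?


Probabilities: [51/70, 19/70] ≈ [0.7286, 0.2714]
Σpᵢ² = (2601 + 361)/70² = 2962/4900
Gini = 1 - Σpᵢ² = 1 - 2962/4900 = 0.3955

0.3955


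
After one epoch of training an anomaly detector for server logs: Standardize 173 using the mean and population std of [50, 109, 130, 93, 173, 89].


μ = 107.3333, σ = 37.9854
z = (173 - 107.3333)/37.9854 = 1.7287

1.7287


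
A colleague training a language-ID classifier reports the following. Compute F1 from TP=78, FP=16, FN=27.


Precision = 78/94 = 0.8298
Recall = 78/105 = 0.7429
F1 = 2·P·R/(P+R) = 2·TP/(2·TP+FP+FN) = 156/(156+16+27) = 156/199 = 0.7839

0.7839


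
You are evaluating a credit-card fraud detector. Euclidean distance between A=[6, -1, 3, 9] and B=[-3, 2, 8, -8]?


d = √((6+ 3)² + (-1-2)² + (3-8)² + (9+ 8)²)
  = √(81 + 9 + 25 + 289)
  = √404 = 20.0998

20.0998


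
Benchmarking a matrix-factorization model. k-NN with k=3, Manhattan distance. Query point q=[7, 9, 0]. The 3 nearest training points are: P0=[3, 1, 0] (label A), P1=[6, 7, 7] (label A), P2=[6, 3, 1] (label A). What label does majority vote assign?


d(q,P0) = 12  (label A)
d(q,P1) = 10  (label A)
d(q,P2) = 8  (label A)
Votes: A=3, B=0
Majority → A

A


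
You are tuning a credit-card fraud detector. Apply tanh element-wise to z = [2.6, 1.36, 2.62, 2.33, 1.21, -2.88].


tanh(2.6) = 0.989
tanh(1.36) = 0.8764
tanh(2.62) = 0.9895
tanh(2.33) = 0.9812
tanh(1.21) = 0.8367
tanh(-2.88) = -0.9937
result = [0.989, 0.8764, 0.9895, 0.9812, 0.8367, -0.9937]

[0.989, 0.8764, 0.9895, 0.9812, 0.8367, -0.9937]


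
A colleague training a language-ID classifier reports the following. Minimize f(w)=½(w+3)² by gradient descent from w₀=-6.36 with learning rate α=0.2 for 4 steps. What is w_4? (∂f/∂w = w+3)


step 1: grad = -6.36+3 = -3.36; w = -6.36 - 0.2·(-3.36) = -5.688
step 2: grad = -5.688+3 = -2.688; w = -5.688 - 0.2·(-2.688) = -5.1504
step 3: grad = -5.1504+3 = -2.1504; w = -5.1504 - 0.2·(-2.1504) = -4.72032
step 4: grad = -4.72032+3 = -1.72032; w = -4.72032 - 0.2·(-1.72032) = -4.376256

-4.376256


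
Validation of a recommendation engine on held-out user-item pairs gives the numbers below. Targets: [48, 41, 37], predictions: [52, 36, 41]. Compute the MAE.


Absolute errors: |48-52|=4, |41-36|=5, |37-41|=4
Sum = 13
MAE = 13/3 = 13/3

13/3


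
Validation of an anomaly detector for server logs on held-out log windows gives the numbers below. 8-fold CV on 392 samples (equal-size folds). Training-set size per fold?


Fold size = 392/8 = 49
Training per fold = 392 - 49 = 343

343


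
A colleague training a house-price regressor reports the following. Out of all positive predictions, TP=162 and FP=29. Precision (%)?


Precision = TP/(TP+FP)
= 162/(162+29)
= 162/191 = 84.82%

84.82%


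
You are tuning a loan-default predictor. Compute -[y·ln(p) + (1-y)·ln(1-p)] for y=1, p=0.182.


BCE = -[y·ln(p) + (1-y)·ln(1-p)]
= -1·ln(0.182) - 0
= -ln(0.182) = 1.7037

1.7037


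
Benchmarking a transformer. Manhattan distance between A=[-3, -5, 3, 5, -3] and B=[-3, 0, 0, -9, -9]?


d = |-3+ 3| + |-5-0| + |3-0| + |5+ 9| + |-3+ 9|
  = 0 + 5 + 3 + 14 + 6
  = 28

28


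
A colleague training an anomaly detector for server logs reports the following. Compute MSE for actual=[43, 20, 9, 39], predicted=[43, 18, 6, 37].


Squared errors: (43-43)²=0, (20-18)²=4, (9-6)²=9, (39-37)²=4
Sum = 17
MSE = 17/4 = 17/4

17/4


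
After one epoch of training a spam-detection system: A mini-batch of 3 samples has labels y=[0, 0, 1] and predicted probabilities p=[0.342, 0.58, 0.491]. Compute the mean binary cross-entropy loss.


L[0] = -ln(1-0.342) = -ln(0.658) = 0.4186
L[1] = -ln(1-0.58) = -ln(0.42) = 0.8675
L[2] = -ln(0.491) = 0.7113
mean = (0.4186 + 0.8675 + 0.7113)/3 = 0.6658

0.6658


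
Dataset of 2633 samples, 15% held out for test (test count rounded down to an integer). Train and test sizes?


Test = ⌊2633·15/100⌋ = 394
Train = 2633 - 394 = 2239

Train: 2239, Test: 394


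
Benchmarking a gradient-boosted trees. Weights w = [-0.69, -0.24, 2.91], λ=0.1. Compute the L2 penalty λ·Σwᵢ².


‖w‖₂² = (-0.69)² + (-0.24)² + (2.91)²
     = 0.4761 + 0.0576 + 8.4681
     = 9.0018
λ·‖w‖₂² = 0.1·9.0018 = 0.90018

0.90018


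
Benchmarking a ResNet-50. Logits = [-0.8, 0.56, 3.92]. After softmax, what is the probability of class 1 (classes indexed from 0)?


Exponentials: e^-0.8=0.4493, e^0.56=1.7507, e^3.92=50.4004
Sum = 52.6004
Softmax = [0.0085, 0.0333, 0.9582]
p[1] = 1.7507/52.6004 = 0.0333

0.0333


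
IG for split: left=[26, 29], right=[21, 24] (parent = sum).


Parent = [47, 53], H_parent = 0.9974
H_left = 0.9979 (n=55), H_right = 0.9968 (n=45)
H_children = (55/100)·0.9979 + (45/100)·0.9968 = 0.9974
IG = 0.9974 - 0.9974 = 0.0

0.0


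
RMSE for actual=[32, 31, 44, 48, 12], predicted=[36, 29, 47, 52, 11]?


MSE = 46/5 = 9.2
RMSE = √(46/5) = 3.0332

3.0332


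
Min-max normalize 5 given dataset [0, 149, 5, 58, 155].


min=0, max=155
(5-0)/(155-0) = 5/155 = 0.0323

0.0323


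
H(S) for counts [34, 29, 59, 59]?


Probabilities: [34/181, 29/181, 59/181, 59/181] ≈ [0.1878, 0.1602, 0.326, 0.326]
H = -((34/181)·log₂(34/181) + (29/181)·log₂(29/181) + (59/181)·log₂(59/181) + (59/181)·log₂(59/181))
  = 1.9307 bits

1.9307 bits


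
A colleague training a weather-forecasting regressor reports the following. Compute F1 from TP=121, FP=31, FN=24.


Precision = 121/152 = 0.7961
Recall = 121/145 = 0.8345
F1 = 2·P·R/(P+R) = 2·TP/(2·TP+FP+FN) = 242/(242+31+24) = 242/297 = 0.8148

0.8148


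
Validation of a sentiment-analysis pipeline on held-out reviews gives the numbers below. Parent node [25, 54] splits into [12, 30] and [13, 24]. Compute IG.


Parent = [25, 54], H_parent = 0.9005
H_left = 0.8631 (n=42), H_right = 0.9353 (n=37)
H_children = (42/79)·0.8631 + (37/79)·0.9353 = 0.8969
IG = 0.9005 - 0.8969 = 0.0036

0.0036


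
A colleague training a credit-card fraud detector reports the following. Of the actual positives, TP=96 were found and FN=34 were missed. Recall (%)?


Recall = TP/(TP+FN)
= 96/(96+34)
= 96/130 = 73.85%

73.85%


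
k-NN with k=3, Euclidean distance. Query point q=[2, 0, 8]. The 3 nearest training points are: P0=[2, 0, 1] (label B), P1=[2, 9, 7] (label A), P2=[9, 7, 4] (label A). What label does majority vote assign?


d(q,P0) = 7.0  (label B)
d(q,P1) = 9.0554  (label A)
d(q,P2) = 10.6771  (label A)
Votes: A=2, B=1
Majority → A

A


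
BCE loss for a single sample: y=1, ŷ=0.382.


BCE = -[y·ln(p) + (1-y)·ln(1-p)]
= -1·ln(0.382) - 0
= -ln(0.382) = 0.9623

0.9623


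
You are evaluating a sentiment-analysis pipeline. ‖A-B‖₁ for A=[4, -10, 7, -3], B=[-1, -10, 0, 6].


d = |4+ 1| + |-10+ 10| + |7-0| + |-3-6|
  = 5 + 0 + 7 + 9
  = 21

21


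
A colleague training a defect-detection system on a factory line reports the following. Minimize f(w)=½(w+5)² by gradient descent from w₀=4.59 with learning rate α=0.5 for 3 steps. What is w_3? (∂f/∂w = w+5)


step 1: grad = 4.59+5 = 9.59; w = 4.59 - 0.5·(9.59) = -0.205
step 2: grad = -0.205+5 = 4.795; w = -0.205 - 0.5·(4.795) = -2.6025
step 3: grad = -2.6025+5 = 2.3975; w = -2.6025 - 0.5·(2.3975) = -3.80125

-3.80125


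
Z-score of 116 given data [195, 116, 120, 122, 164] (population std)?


μ = 143.4, σ = 31.123
z = (116 - 143.4)/31.123 = -0.8804

-0.8804


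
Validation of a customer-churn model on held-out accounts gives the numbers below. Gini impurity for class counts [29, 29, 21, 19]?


Probabilities: [29/98, 29/98, 21/98, 19/98] ≈ [0.2959, 0.2959, 0.2143, 0.1939]
Σpᵢ² = (841 + 841 + 441 + 361)/98² = 2484/9604
Gini = 1 - Σpᵢ² = 1 - 2484/9604 = 0.7414

0.7414


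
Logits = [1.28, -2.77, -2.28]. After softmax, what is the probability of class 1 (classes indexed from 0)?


Exponentials: e^1.28=3.5966, e^-2.77=0.0627, e^-2.28=0.1023
Sum = 3.7616
Softmax = [0.9561, 0.0167, 0.0272]
p[1] = 0.0627/3.7616 = 0.0167

0.0167


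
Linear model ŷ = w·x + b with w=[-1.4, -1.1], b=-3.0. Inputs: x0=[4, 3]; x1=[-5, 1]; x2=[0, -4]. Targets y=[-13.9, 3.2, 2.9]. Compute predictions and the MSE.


ŷ0 = (-1.4)·(4) + (-1.1)·(3) - 3.0 = -11.9
ŷ1 = (-1.4)·(-5) + (-1.1)·(1) - 3.0 = 2.9
ŷ2 = (-1.4)·(0) + (-1.1)·(-4) - 3.0 = 1.4
errors² = [4.0, 0.09, 2.25]
MSE = 6.3400/3 = 2.1133

2.1133


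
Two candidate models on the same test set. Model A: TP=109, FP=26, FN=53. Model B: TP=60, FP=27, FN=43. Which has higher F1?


Model A: P=109/135=0.8074, R=109/162=0.6728, F1=2PR/(P+R)=2TP/(2TP+FP+FN)=218/297=0.734
Model B: P=60/87=0.6897, R=60/103=0.5825, F1=2PR/(P+R)=2TP/(2TP+FP+FN)=120/190=0.6316
0.734 > 0.6316 → Model A

Model A


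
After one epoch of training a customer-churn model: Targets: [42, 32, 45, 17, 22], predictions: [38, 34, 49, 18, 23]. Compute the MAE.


Absolute errors: |42-38|=4, |32-34|=2, |45-49|=4, |17-18|=1, |22-23|=1
Sum = 12
MAE = 12/5 = 12/5

12/5


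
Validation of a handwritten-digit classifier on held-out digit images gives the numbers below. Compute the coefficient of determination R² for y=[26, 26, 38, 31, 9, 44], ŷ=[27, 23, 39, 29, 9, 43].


ȳ = 29
SS_res = Σ(y-ŷ)² = 16
SS_tot = Σ(y-ȳ)² = 728
R² = 1 - SS_res/SS_tot = 1 - 0.022 = 0.978

0.978


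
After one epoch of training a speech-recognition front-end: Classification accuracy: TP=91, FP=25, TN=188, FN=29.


Accuracy = (TP+TN)/(TP+TN+FP+FN)
= (91+188)/(333)
= 279/333 = 83.78%

83.78%


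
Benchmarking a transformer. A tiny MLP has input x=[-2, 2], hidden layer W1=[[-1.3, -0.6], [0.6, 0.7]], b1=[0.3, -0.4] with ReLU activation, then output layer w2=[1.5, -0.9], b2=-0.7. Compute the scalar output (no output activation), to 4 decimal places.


z1[0] = (-1.3)·(-2) + (-0.6)·(2) + 0.3 = 1.7
z1[1] = (0.6)·(-2) + (0.7)·(2) - 0.4 = -0.2
h = ReLU(z1) = [1.7, 0.0]
output = (1.5)·(1.7) + (-0.9)·(0.0) - 0.7 = 1.85

1.85


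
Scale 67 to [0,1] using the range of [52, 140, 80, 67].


min=52, max=140
(67-52)/(140-52) = 15/88 = 0.1705

0.1705


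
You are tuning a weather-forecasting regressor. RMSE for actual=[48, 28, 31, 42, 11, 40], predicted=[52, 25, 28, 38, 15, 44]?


MSE = 82/6 = 13.6667
RMSE = √(82/6) = 3.6968

3.6968


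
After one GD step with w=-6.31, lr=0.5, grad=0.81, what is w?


w_new = w - α·∇
= -6.31 - 0.5·0.81
= -6.31 - 0.405
= -6.715

-6.715


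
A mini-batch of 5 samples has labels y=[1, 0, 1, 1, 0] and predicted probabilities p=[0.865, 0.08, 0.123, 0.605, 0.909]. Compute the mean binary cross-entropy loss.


L[0] = -ln(0.865) = 0.145
L[1] = -ln(1-0.08) = -ln(0.92) = 0.0834
L[2] = -ln(0.123) = 2.0956
L[3] = -ln(0.605) = 0.5025
L[4] = -ln(1-0.909) = -ln(0.091) = 2.3969
mean = (0.145 + 0.0834 + 2.0956 + 0.5025 + 2.3969)/5 = 1.0447

1.0447
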